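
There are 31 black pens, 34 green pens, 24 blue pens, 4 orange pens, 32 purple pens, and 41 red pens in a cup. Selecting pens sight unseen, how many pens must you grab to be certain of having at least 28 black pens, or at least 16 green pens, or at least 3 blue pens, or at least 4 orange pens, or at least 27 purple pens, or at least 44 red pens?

115

The worst case stops just short of every target: 27 black, 15 green, 2 blue, 3 orange, 26 purple, all 41 red — 27 + 15 + 2 + 3 + 26 + 41 = 114 pens.
One more pen must push some ink color to its target, so 114 + 1 = 115.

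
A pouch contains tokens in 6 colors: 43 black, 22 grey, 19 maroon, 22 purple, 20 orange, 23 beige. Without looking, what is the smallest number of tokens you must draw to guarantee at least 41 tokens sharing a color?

Treat the 6 colors as pigeonholes.
In the worst case we take at most 40 of each color, but all 22 grey, all 19 maroon, all 22 purple, all 20 orange, and all 23 beige (fewer than 40), giving 40 + 22 + 19 + 22 + 20 + 23 = 146.
One more token then forces some color to 41, so 146 + 1 = 147.

147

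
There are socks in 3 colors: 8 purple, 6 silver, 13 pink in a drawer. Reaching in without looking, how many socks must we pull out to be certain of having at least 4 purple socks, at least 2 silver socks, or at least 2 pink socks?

6

Each of the 3 colors has its own threshold; avoid all of them simultaneously.
The worst case stops just short of every target: 3 purple, 1 silver, 1 pink — 3 + 1 + 1 = 5 socks.
One more sock must push some color to its target, so 5 + 1 = 6.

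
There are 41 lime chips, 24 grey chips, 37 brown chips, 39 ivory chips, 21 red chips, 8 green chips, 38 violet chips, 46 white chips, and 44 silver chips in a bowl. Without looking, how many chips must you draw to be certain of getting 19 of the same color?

153

Treat the 9 colors as pigeonholes.
In the worst case we take at most 18 of each color, but all 8 green (fewer than 18), giving 18 + 18 + 18 + 18 + 18 + 8 + 18 + 18 + 18 = 152.
One more chip then forces some color to 19, so 152 + 1 = 153.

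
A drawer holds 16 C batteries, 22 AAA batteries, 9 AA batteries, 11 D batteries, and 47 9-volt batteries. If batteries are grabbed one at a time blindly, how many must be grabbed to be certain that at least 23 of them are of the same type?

Treat the 5 types as pigeonholes.
In the worst case we take at most 22 of each type, but all 16 C, all 9 AA, and all 11 D (fewer than 22), giving 16 + 22 + 9 + 11 + 22 = 80.
One more battery then forces some type to 23, so 80 + 1 = 81.

81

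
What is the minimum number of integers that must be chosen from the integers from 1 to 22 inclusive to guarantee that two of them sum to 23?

Partition {1, …, 22} into 11 pairs: {1,22}, {2,21}, …, {11,12}.
Choosing 11 integers — say the integers 1 through 11 — takes one from each pair and avoids the property.
Choosing 12 forces two into the same pair by pigeonhole, and those sum to 23. So 12.

12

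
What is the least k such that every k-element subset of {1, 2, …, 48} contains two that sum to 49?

Partition {1, …, 48} into 24 pairs: {1,48}, {2,47}, …, {24,25}.
Choosing 24 integers — say the integers 1 through 24 — takes one from each pair and avoids the property.
Choosing 25 forces two into the same pair by pigeonhole, and those sum to 49. So 25.

25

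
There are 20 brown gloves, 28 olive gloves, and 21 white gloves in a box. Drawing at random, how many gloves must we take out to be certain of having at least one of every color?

The hardest color to obtain is brown: we could draw every other glove first — 69 − 20 = 49 gloves — without a single brown one.
The next draw must be brown, so 49 + 1 = 50.

50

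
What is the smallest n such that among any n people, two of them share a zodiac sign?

There are 12 zodiac signs acting as pigeonholes.
With 12 people we could place one in each, avoiding any repeat.
One more forces some class to hold 2, so 12 + 1 = 13.

13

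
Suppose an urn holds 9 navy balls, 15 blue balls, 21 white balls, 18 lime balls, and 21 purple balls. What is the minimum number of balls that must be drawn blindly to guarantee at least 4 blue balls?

The worst case draws every non-blue ball first: 9 + 21 + 18 + 21 = 69.
The next 4 draws are then forced to be blue, giving 69 + 4 = 73.

73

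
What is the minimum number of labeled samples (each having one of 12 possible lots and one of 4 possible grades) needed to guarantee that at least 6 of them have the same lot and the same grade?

241

There are 12 × 4 = 48 (lot, grade) combinations acting as pigeonholes.
With 48 × 5 = 240 labeled samples we could place exactly 5 in each, with no (lot, grade) pair reaching 6.
One more forces some (lot, grade) pair to hold 6, so 240 + 1 = 241.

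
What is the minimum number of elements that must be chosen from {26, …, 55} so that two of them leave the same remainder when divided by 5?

6

Use the pigeonhole principle on residue classes: group the integers by remainder mod 5; there are 5 residue classes, each nonempty in this range.
Choosing one from each class (5 integers) avoids any shared remainder.
One more choice must repeat a class, so two differ by a multiple of 5. Hence 5 + 1 = 6.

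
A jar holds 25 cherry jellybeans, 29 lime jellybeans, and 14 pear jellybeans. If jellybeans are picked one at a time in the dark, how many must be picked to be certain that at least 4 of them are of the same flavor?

The worst case takes 3 jellybeans of each flavor without reaching 4 of any: 3 × 3 = 9.
The next jellybean must bring some flavor to 4, so 9 + 1 = 10.

10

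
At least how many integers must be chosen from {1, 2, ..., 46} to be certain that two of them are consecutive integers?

24

Partition {1, …, 46} into 23 pairs: {1,2}, {3,4}, …, {45,46}.
Choosing 23 integers — say the 23 even numbers 2, 4, …, 46 — takes one from each pair and avoids the property.
Choosing 24 forces two into the same pair by pigeonhole, and those are consecutive. So 24.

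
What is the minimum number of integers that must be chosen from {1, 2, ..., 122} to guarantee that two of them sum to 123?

Partition {1, …, 122} into 61 pairs: {1,122}, {2,121}, …, {61,62}.
Choosing 61 integers — say the integers 1 through 61 — takes one from each pair and avoids the property.
Choosing 62 forces two into the same pair by pigeonhole, and those sum to 123. So 62.

62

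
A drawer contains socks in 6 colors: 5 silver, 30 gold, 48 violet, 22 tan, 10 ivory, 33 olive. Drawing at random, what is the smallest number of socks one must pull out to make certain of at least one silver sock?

The worst case draws every non-silver sock first: 30 + 48 + 22 + 10 + 33 = 143.
The next draw is then forced to be silver, giving 143 + 1 = 144.

144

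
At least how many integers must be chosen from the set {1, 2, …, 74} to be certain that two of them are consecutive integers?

Partition {1, …, 74} into 37 pairs: {1,2}, {3,4}, …, {73,74}.
Choosing 37 integers — say the 37 even numbers 2, 4, …, 74 — takes one from each pair and avoids the property.
Choosing 38 forces two into the same pair by pigeonhole, and those are consecutive. So 38.

38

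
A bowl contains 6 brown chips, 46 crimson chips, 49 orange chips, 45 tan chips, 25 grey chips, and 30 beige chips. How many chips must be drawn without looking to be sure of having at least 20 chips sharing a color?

102

In the worst case we take at most 19 of each color, but all 6 brown (fewer than 19), giving 6 + 19 + 19 + 19 + 19 + 19 = 101.
One more chip then forces some color to 20, so 101 + 1 = 102.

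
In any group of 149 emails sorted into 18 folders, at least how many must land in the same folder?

If each of the 18 folders held at most 8, the total would be at most 18 × 8 = 144 < 149, a contradiction.
So at least one holds ⌈149/18⌉ = 9.

9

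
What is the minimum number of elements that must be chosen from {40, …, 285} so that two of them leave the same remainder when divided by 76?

Use the pigeonhole principle on residue classes: group the integers by remainder mod 76; there are 76 residue classes, each nonempty in this range.
Choosing one from each class (76 integers) avoids any shared remainder.
One more choice must repeat a class, so two differ by a multiple of 76. Hence 76 + 1 = 77.

77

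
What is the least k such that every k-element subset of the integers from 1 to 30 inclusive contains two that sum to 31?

Partition {1, …, 30} into 15 pairs: {1,30}, {2,29}, …, {15,16}.
Choosing 15 integers — say the integers 1 through 15 — takes one from each pair and avoids the property.
Choosing 16 forces two into the same pair by pigeonhole, and those sum to 31. So 16.

16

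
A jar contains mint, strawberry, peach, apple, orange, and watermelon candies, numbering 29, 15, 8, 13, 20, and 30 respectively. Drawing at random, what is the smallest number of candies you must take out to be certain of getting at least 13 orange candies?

108

To avoid orange candies as long as possible, exhaust the other 5 flavors first.
The worst case draws every non-orange candy first: 29 + 15 + 8 + 13 + 30 = 95.
The next 13 draws are then forced to be orange, giving 95 + 13 = 108.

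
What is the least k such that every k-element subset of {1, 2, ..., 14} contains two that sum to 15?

8

Partition {1, …, 14} into 7 pairs: {1,14}, {2,13}, …, {7,8}.
Choosing 7 integers — say the integers 1 through 7 — takes one from each pair and avoids the property.
Choosing 8 forces two into the same pair by pigeonhole, and those sum to 15. So 8.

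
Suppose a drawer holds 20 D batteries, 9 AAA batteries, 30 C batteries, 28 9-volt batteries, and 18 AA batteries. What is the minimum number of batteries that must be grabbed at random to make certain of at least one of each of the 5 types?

The hardest type to obtain is AAA: we could draw every other battery first — 105 − 9 = 96 batteries — without a single AAA one.
The next draw must be AAA, so 96 + 1 = 97.

97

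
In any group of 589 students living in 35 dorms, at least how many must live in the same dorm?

If each of the 35 dorms held at most 16, the total would be at most 35 × 16 = 560 < 589, a contradiction.
So at least one holds ⌈589/35⌉ = 17.

17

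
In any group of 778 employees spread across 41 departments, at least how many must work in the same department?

19

If each of the 41 departments held at most 18, the total would be at most 41 × 18 = 738 < 778, a contradiction.
So at least one holds ⌈778/41⌉ = 19.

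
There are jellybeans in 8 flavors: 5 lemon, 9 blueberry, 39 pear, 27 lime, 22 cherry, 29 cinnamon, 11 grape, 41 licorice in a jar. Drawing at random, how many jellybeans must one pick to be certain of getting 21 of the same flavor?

In the worst case we take at most 20 of each flavor, but all 5 lemon, all 9 blueberry, and all 11 grape (fewer than 20), giving 5 + 9 + 20 + 20 + 20 + 20 + 11 + 20 = 125.
One more jellybean then forces some flavor to 21, so 125 + 1 = 126.

126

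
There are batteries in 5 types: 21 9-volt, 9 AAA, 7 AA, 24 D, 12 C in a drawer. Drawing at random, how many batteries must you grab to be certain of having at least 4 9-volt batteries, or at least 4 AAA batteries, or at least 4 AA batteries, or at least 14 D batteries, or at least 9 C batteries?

31

The worst case stops just short of every target: 3 9-volt, 3 AAA, 3 AA, 13 D, 8 C — 3 + 3 + 3 + 13 + 8 = 30 batteries.
One more battery must push some type to its target, so 30 + 1 = 31.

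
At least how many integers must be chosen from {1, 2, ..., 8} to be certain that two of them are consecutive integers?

Partition {1, …, 8} into 4 pairs: {1,2}, {3,4}, …, {7,8}.
Choosing 4 integers — say the 4 even numbers 2, 4, …, 8 — takes one from each pair and avoids the property.
Choosing 5 forces two into the same pair by pigeonhole, and those are consecutive. So 5.

5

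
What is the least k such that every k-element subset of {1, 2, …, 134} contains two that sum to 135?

Partition {1, …, 134} into 67 pairs: {1,134}, {2,133}, …, {67,68}.
Choosing 67 integers — say the integers 1 through 67 — takes one from each pair and avoids the property.
Choosing 68 forces two into the same pair by pigeonhole, and those sum to 135. So 68.

68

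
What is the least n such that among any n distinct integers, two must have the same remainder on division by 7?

Two integers differ by a multiple of 7 exactly when they share a remainder mod 7.
There are 7 residue classes mod 7, so 7 integers can all lie in distinct classes.
One more integer must repeat a residue, giving a difference divisible by 7. So n = 7 + 1 = 8.

8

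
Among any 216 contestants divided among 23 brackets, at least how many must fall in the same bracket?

The 216 contestants fall into 23 brackets.
If each of the 23 brackets held at most 9, the total would be at most 23 × 9 = 207 < 216, a contradiction.
So at least one holds ⌈216/23⌉ = 10.

10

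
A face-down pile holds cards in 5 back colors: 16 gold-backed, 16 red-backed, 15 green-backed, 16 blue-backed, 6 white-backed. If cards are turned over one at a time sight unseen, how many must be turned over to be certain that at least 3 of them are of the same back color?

11

The worst case takes 2 cards of each back color without reaching 3 of any: 5 × 2 = 10.
The next card must bring some back color to 3, so 10 + 1 = 11.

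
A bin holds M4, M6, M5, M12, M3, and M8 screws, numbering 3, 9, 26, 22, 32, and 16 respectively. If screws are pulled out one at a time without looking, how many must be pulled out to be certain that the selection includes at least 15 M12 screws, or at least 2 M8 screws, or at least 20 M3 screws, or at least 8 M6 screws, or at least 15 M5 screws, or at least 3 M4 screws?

58

The worst case stops just short of every target: 2 M4, 7 M6, 14 M5, 14 M12, 19 M3, 1 M8 — 2 + 7 + 14 + 14 + 19 + 1 = 57 screws.
One more screw must push some size to its target, so 57 + 1 = 58.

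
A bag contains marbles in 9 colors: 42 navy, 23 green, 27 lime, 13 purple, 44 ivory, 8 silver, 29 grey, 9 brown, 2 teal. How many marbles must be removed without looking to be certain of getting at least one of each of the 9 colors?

196

The hardest color to obtain is teal: we could draw every other marble first — 197 − 2 = 195 marbles — without a single teal one.
The next draw must be teal, so 195 + 1 = 196.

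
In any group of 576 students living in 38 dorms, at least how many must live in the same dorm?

The 576 students fall into 38 dorms.
If each of the 38 dorms held at most 15, the total would be at most 38 × 15 = 570 < 576, a contradiction.
So at least one holds ⌈576/38⌉ = 16.

16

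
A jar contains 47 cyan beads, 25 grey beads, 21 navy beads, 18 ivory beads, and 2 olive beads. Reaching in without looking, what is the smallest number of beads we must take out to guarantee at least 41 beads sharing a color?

107

In the worst case we take at most 40 of each color, but all 25 grey, all 21 navy, all 18 ivory, and all 2 olive (fewer than 40), giving 40 + 25 + 21 + 18 + 2 = 106.
One more bead then forces some color to 41, so 106 + 1 = 107.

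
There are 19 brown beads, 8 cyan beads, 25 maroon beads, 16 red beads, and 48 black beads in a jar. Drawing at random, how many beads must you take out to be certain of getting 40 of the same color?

108

Treat the 5 colors as pigeonholes.
In the worst case we take at most 39 of each color, but all 19 brown, all 8 cyan, all 25 maroon, and all 16 red (fewer than 39), giving 19 + 8 + 25 + 16 + 39 = 107.
One more bead then forces some color to 40, so 107 + 1 = 108.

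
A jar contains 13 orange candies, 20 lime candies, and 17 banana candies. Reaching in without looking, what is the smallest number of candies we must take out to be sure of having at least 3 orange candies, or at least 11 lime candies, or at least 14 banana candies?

26

Each of the 3 flavors has its own threshold; avoid all of them simultaneously.
The worst case stops just short of every target: 2 orange, 10 lime, 13 banana — 2 + 10 + 13 = 25 candies.
One more candy must push some flavor to its target, so 25 + 1 = 26.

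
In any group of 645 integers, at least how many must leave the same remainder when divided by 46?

15

The 645 integers fall into 46 residue classes modulo 46.
If each of the 46 residue classes modulo 46 held at most 14, the total would be at most 46 × 14 = 644 < 645, a contradiction.
So at least one holds ⌈645/46⌉ = 15.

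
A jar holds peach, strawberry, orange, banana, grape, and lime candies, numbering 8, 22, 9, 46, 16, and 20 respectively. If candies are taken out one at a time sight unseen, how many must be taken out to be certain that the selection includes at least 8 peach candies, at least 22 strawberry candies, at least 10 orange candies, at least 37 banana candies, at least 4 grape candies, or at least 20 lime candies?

Each of the 6 flavors has its own threshold; avoid all of them simultaneously.
The worst case stops just short of every target: 7 peach, 21 strawberry, 9 orange, 36 banana, 3 grape, 19 lime — 7 + 21 + 9 + 36 + 3 + 19 = 95 candies.
One more candy must push some flavor to its target, so 95 + 1 = 96.

96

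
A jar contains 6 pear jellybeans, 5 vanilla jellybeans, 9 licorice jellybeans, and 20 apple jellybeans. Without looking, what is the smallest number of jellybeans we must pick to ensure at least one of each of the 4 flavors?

The hardest flavor to obtain is vanilla: we could draw every other jellybean first — 40 − 5 = 35 jellybeans — without a single vanilla one.
The next draw must be vanilla, so 35 + 1 = 36.

36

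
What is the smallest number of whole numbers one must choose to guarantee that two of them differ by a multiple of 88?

89

Two integers differ by a multiple of 88 exactly when they share a remainder mod 88.
There are 88 residue classes mod 88, so 88 integers can all lie in distinct classes.
One more integer must repeat a residue, giving a difference divisible by 88. So n = 88 + 1 = 89.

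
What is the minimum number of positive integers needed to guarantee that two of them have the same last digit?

11

There are 10 possible last digits acting as pigeonholes.
With 10 positive integers we could place one in each, avoiding any repeat.
One more forces some class to hold 2, so 10 + 1 = 11.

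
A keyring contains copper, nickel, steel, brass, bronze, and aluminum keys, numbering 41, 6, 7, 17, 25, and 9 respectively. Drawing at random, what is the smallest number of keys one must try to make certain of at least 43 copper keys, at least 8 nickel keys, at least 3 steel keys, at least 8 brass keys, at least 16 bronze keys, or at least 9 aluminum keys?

Each of the 6 types has its own threshold; avoid all of them simultaneously.
The worst case stops just short of every target: all 41 copper, all 6 nickel, 2 steel, 7 brass, 15 bronze, 8 aluminum — 41 + 6 + 2 + 7 + 15 + 8 = 79 keys.
One more key must push some type to its target, so 79 + 1 = 80.

80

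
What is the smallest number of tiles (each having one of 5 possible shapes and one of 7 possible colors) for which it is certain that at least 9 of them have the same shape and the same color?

281

There are 5 × 7 = 35 (shape, color) combinations acting as pigeonholes.
With 35 × 8 = 280 tiles we could place exactly 8 in each, with no (shape, color) pair reaching 9.
One more forces some (shape, color) pair to hold 9, so 280 + 1 = 281.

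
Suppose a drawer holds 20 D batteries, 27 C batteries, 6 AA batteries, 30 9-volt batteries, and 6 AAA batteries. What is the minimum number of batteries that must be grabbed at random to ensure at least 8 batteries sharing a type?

In the worst case we take at most 7 of each type, but all 6 AA and all 6 AAA (fewer than 7), giving 7 + 7 + 6 + 7 + 6 = 33.
One more battery then forces some type to 8, so 33 + 1 = 34.

34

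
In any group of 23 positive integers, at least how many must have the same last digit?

3

If each of the 10 possible last digits held at most 2, the total would be at most 10 × 2 = 20 < 23, a contradiction.
So at least one holds ⌈23/10⌉ = 3.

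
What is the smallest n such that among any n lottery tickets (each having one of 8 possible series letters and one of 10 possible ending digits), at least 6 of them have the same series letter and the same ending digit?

There are 8 × 10 = 80 (series letter, ending digit) combinations acting as pigeonholes.
With 80 × 5 = 400 lottery tickets we could place exactly 5 in each, with no (series letter, ending digit) pair reaching 6.
One more forces some (series letter, ending digit) pair to hold 6, so 400 + 1 = 401.

401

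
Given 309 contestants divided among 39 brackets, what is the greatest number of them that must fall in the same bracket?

The 309 contestants fall into 39 brackets.
If each of the 39 brackets held at most 7, the total would be at most 39 × 7 = 273 < 309, a contradiction.
So at least one holds ⌈309/39⌉ = 8.

8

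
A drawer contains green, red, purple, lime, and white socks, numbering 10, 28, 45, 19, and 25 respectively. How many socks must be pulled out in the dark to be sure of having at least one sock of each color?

The hardest color to obtain is green: we could draw every other sock first — 127 − 10 = 117 socks — without a single green one.
The next draw must be green, so 117 + 1 = 118.

118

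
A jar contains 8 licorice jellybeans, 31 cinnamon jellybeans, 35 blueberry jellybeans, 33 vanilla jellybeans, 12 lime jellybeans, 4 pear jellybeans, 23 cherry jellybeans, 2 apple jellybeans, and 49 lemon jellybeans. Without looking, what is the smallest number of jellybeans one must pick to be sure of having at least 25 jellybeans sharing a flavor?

Treat the 9 flavors as pigeonholes.
In the worst case we take at most 24 of each flavor, but all 8 licorice, all 12 lime, all 4 pear, all 23 cherry, and all 2 apple (fewer than 24), giving 8 + 24 + 24 + 24 + 12 + 4 + 23 + 2 + 24 = 145.
One more jellybean then forces some flavor to 25, so 145 + 1 = 146.

146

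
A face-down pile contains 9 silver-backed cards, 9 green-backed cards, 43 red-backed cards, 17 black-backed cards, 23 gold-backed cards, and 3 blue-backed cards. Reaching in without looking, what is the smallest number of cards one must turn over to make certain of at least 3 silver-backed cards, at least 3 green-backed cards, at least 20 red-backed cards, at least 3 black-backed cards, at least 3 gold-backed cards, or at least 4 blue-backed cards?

31

The worst case stops just short of every target: 2 silver-backed, 2 green-backed, 19 red-backed, 2 black-backed, 2 gold-backed, 3 blue-backed — 2 + 2 + 19 + 2 + 2 + 3 = 30 cards.
One more card must push some back color to its target, so 30 + 1 = 31.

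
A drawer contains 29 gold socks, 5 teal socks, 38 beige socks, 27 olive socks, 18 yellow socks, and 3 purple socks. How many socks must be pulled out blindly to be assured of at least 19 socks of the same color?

In the worst case we take at most 18 of each color, but all 5 teal and all 3 purple (fewer than 18), giving 18 + 5 + 18 + 18 + 18 + 3 = 80.
One more sock then forces some color to 19, so 80 + 1 = 81.

81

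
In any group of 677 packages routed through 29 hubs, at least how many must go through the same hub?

24

The 677 packages fall into 29 hubs.
If each of the 29 hubs held at most 23, the total would be at most 29 × 23 = 667 < 677, a contradiction.
So at least one holds ⌈677/29⌉ = 24.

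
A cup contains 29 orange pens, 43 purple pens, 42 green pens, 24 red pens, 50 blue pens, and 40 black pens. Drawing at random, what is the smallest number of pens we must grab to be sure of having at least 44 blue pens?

222

The worst case draws every non-blue pen first: 29 + 43 + 42 + 24 + 40 = 178.
The next 44 draws are then forced to be blue, giving 178 + 44 = 222.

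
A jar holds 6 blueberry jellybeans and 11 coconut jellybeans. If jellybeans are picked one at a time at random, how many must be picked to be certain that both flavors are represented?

The hardest flavor to obtain is blueberry: we could draw every other jellybean first — 17 − 6 = 11 jellybeans — without a single blueberry one.
The next draw must be blueberry, so 11 + 1 = 12.

12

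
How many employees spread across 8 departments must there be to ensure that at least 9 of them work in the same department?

65

There are 8 departments acting as pigeonholes.
With 8 × 8 = 64 employees we could place exactly 8 in each, with no class reaching 9.
One more forces some class to hold 9, so 64 + 1 = 65.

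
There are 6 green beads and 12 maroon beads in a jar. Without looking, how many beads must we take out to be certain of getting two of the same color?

The worst case takes 1 bead of each color without reaching 2 of any: 2 × 1 = 2.
The next bead must bring some color to 2, so 2 + 1 = 3.

3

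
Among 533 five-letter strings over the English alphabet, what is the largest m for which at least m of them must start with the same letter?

If each of the 26 possible first letters held at most 20, the total would be at most 26 × 20 = 520 < 533, a contradiction.
So at least one holds ⌈533/26⌉ = 21.

21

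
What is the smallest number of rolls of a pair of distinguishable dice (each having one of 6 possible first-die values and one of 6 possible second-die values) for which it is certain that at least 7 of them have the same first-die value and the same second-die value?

There are 6 × 6 = 36 (first-die value, second-die value) combinations acting as pigeonholes.
With 36 × 6 = 216 rolls of a pair of distinguishable dice we could place exactly 6 in each, with no (first-die value, second-die value) pair reaching 7.
One more forces some (first-die value, second-die value) pair to hold 7, so 216 + 1 = 217.

217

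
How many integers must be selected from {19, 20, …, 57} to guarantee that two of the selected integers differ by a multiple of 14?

15

Group the integers by remainder mod 14; there are 14 residue classes, each nonempty in this range.
Choosing one from each class (14 integers) avoids any shared remainder.
One more choice must repeat a class, so two differ by a multiple of 14. Hence 14 + 1 = 15.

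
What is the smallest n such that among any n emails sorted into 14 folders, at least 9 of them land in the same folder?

113

There are 14 folders acting as pigeonholes.
With 14 × 8 = 112 emails we could place exactly 8 in each, with no class reaching 9.
One more forces some class to hold 9, so 112 + 1 = 113.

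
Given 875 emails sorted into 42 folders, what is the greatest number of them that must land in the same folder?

If each of the 42 folders held at most 20, the total would be at most 42 × 20 = 840 < 875, a contradiction.
So at least one holds ⌈875/42⌉ = 21.

21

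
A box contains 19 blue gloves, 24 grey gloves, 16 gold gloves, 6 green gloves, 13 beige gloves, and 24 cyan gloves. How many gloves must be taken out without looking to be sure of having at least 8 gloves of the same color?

42

In the worst case we take at most 7 of each color, but all 6 green (fewer than 7), giving 7 + 7 + 7 + 6 + 7 + 7 = 41.
One more glove then forces some color to 8, so 41 + 1 = 42.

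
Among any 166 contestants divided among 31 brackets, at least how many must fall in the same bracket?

6

If each of the 31 brackets held at most 5, the total would be at most 31 × 5 = 155 < 166, a contradiction.
So at least one holds ⌈166/31⌉ = 6.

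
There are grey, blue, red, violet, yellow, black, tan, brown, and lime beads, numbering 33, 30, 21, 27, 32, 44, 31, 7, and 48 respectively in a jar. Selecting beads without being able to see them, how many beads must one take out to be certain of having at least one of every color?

267

The hardest color to obtain is brown: we could draw every other bead first — 273 − 7 = 266 beads — without a single brown one.
The next draw must be brown, so 266 + 1 = 267.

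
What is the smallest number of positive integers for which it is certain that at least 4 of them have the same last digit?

31

There are 10 possible last digits acting as pigeonholes.
With 10 × 3 = 30 positive integers we could place exactly 3 in each, with no class reaching 4.
One more forces some class to hold 4, so 30 + 1 = 31.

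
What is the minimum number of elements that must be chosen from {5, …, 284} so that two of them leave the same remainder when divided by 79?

80

Group the integers by remainder mod 79; there are 79 residue classes, each nonempty in this range.
Choosing one from each class (79 integers) avoids any shared remainder.
One more choice must repeat a class, so two differ by a multiple of 79. Hence 79 + 1 = 80.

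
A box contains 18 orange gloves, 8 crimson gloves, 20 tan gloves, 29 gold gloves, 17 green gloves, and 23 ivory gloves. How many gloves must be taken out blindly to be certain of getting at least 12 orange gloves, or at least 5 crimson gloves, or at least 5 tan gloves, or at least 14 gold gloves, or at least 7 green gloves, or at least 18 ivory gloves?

56

The worst case stops just short of every target: 11 orange, 4 crimson, 4 tan, 13 gold, 6 green, 17 ivory — 11 + 4 + 4 + 13 + 6 + 17 = 55 gloves.
One more glove must push some color to its target, so 55 + 1 = 56.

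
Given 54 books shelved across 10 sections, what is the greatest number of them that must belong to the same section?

The 54 books fall into 10 sections.
If each of the 10 sections held at most 5, the total would be at most 10 × 5 = 50 < 54, a contradiction.
So at least one holds ⌈54/10⌉ = 6.

6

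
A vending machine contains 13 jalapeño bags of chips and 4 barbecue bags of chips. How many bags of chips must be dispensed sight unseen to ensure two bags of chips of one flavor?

Treat the 2 flavors as pigeonholes.
The worst case takes 1 bag of chips of each flavor without reaching 2 of any: 2 × 1 = 2.
The next bag of chips must bring some flavor to 2, so 2 + 1 = 3.

3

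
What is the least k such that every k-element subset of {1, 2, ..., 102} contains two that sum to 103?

52

Partition {1, …, 102} into 51 pairs: {1,102}, {2,101}, …, {51,52}.
Choosing 51 integers — say the integers 1 through 51 — takes one from each pair and avoids the property.
Choosing 52 forces two into the same pair by pigeonhole, and those sum to 103. So 52.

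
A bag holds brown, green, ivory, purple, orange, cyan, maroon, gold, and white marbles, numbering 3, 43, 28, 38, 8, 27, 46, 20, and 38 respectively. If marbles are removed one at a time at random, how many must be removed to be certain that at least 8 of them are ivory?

The worst case draws every non-ivory marble first: 3 + 43 + 38 + 8 + 27 + 46 + 20 + 38 = 223.
The next 8 draws are then forced to be ivory, giving 223 + 8 = 231.

231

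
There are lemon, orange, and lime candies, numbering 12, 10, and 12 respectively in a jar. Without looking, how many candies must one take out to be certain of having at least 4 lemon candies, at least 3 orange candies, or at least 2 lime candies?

The worst case stops just short of every target: 3 lemon, 2 orange, 1 lime — 3 + 2 + 1 = 6 candies.
One more candy must push some flavor to its target, so 6 + 1 = 7.

7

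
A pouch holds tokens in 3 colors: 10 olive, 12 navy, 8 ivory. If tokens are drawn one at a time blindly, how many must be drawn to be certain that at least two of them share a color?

4

Treat the 3 colors as pigeonholes.
The worst case takes 1 token of each color without reaching 2 of any: 3 × 1 = 3.
The next token must bring some color to 2, so 3 + 1 = 4.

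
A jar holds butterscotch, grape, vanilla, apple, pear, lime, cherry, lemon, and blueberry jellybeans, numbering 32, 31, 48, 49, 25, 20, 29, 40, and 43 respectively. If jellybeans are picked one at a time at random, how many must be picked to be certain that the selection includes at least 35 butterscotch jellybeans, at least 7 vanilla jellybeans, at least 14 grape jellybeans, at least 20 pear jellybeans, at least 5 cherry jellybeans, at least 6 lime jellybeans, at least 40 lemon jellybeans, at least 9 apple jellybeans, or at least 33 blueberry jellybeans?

159

Each of the 9 flavors has its own threshold; avoid all of them simultaneously.
The worst case stops just short of every target: all 32 butterscotch, 13 grape, 6 vanilla, 8 apple, 19 pear, 5 lime, 4 cherry, 39 lemon, 32 blueberry — 32 + 13 + 6 + 8 + 19 + 5 + 4 + 39 + 32 = 158 jellybeans.
One more jellybean must push some flavor to its target, so 158 + 1 = 159.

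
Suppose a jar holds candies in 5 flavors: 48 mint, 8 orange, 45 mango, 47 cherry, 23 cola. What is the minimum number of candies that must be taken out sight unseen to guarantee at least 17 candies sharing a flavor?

In the worst case we take at most 16 of each flavor, but all 8 orange (fewer than 16), giving 16 + 8 + 16 + 16 + 16 = 72.
One more candy then forces some flavor to 17, so 72 + 1 = 73.

73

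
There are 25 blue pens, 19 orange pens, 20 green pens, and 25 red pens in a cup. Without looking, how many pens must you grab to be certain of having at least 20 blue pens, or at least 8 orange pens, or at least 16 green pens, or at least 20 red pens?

61

Each of the 4 ink colors has its own threshold; avoid all of them simultaneously.
The worst case stops just short of every target: 19 blue, 7 orange, 15 green, 19 red — 19 + 7 + 15 + 19 = 60 pens.
One more pen must push some ink color to its target, so 60 + 1 = 61.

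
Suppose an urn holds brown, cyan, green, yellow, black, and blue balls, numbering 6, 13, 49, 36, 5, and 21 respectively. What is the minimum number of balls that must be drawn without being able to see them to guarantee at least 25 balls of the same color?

In the worst case we take at most 24 of each color, but all 6 brown, all 13 cyan, all 5 black, and all 21 blue (fewer than 24), giving 6 + 13 + 24 + 24 + 5 + 21 = 93.
One more ball then forces some color to 25, so 93 + 1 = 94.

94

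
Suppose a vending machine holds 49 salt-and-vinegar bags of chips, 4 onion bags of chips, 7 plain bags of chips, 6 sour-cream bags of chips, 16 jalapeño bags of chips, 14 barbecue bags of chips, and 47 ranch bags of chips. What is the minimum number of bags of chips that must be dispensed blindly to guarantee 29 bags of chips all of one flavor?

In the worst case we take at most 28 of each flavor, but all 4 onion, all 7 plain, all 6 sour-cream, all 16 jalapeño, and all 14 barbecue (fewer than 28), giving 28 + 4 + 7 + 6 + 16 + 14 + 28 = 103.
One more bag of chips then forces some flavor to 29, so 103 + 1 = 104.

104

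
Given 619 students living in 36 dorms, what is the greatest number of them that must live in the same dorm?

The 619 students fall into 36 dorms.
If each of the 36 dorms held at most 17, the total would be at most 36 × 17 = 612 < 619, a contradiction.
So at least one holds ⌈619/36⌉ = 18.

18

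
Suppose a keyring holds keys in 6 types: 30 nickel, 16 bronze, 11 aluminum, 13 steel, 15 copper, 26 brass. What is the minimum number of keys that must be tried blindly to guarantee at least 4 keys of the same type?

Treat the 6 types as pigeonholes.
The worst case takes 3 keys of each type without reaching 4 of any: 6 × 3 = 18.
The next key must bring some type to 4, so 18 + 1 = 19.

19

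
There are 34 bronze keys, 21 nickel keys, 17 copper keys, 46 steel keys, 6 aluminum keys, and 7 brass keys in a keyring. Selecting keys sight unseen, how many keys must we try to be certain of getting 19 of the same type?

85

Treat the 6 types as pigeonholes.
In the worst case we take at most 18 of each type, but all 17 copper, all 6 aluminum, and all 7 brass (fewer than 18), giving 18 + 18 + 17 + 18 + 6 + 7 = 84.
One more key then forces some type to 19, so 84 + 1 = 85.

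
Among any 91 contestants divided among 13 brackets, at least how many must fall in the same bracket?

7

If each of the 13 brackets held at most 6, the total would be at most 13 × 6 = 78 < 91, a contradiction.
So at least one holds ⌈91/13⌉ = 7.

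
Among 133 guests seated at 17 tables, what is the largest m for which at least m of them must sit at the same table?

8

The 133 guests fall into 17 tables.
If each of the 17 tables held at most 7, the total would be at most 17 × 7 = 119 < 133, a contradiction.
So at least one holds ⌈133/17⌉ = 8.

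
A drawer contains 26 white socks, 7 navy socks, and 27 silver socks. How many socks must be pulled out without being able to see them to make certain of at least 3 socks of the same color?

7

The worst case takes 2 socks of each color without reaching 3 of any: 3 × 2 = 6.
The next sock must bring some color to 3, so 6 + 1 = 7.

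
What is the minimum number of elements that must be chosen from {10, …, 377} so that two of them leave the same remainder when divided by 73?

74

Use the pigeonhole principle on residue classes: group the integers by remainder mod 73; there are 73 residue classes, each nonempty in this range.
Choosing one from each class (73 integers) avoids any shared remainder.
One more choice must repeat a class, so two differ by a multiple of 73. Hence 73 + 1 = 74.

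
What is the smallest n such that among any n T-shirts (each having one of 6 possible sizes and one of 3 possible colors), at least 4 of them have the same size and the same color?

55

There are 6 × 3 = 18 (size, color) combinations acting as pigeonholes.
With 18 × 3 = 54 T-shirts we could place exactly 3 in each, with no (size, color) pair reaching 4.
One more forces some (size, color) pair to hold 4, so 54 + 1 = 55.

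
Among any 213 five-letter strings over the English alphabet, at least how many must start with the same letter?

There are 26 possible first letters, which serve as the pigeonholes.
If each of the 26 possible first letters held at most 8, the total would be at most 26 × 8 = 208 < 213, a contradiction.
So at least one holds ⌈213/26⌉ = 9.

9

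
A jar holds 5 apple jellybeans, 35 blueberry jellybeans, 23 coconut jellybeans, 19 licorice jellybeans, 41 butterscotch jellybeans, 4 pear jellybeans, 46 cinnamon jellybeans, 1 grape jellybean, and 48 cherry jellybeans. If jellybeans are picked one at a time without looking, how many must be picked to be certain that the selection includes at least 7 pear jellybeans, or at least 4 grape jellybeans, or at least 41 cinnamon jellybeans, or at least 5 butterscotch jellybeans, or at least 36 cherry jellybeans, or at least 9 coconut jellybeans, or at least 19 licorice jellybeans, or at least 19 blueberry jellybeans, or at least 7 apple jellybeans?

134

The worst case stops just short of every target: all 5 apple, 18 blueberry, 8 coconut, 18 licorice, 4 butterscotch, all 4 pear, 40 cinnamon, all 1 grape, 35 cherry — 5 + 18 + 8 + 18 + 4 + 4 + 40 + 1 + 35 = 133 jellybeans.
One more jellybean must push some flavor to its target, so 133 + 1 = 134.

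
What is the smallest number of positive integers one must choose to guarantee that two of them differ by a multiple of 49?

50

Use the pigeonhole principle on residue classes: two integers differ by a multiple of 49 exactly when they share a remainder mod 49.
There are 49 residue classes mod 49, so 49 integers can all lie in distinct classes.
One more integer must repeat a residue, giving a difference divisible by 49. So n = 49 + 1 = 50.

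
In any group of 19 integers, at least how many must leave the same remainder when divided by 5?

The 19 integers fall into 5 residue classes modulo 5.
If each of the 5 residue classes modulo 5 held at most 3, the total would be at most 5 × 3 = 15 < 19, a contradiction.
So at least one holds ⌈19/5⌉ = 4.

4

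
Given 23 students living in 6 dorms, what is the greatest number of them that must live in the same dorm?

The 23 students fall into 6 dorms.
If each of the 6 dorms held at most 3, the total would be at most 6 × 3 = 18 < 23, a contradiction.
So at least one holds ⌈23/6⌉ = 4.

4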